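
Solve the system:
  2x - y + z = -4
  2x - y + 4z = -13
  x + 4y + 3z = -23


Using Cramer's rule. Expand each determinant along the first row.
D  = 2*[(-1)*3 - 4*4] - (-1)*[2*3 - 4*1] + 1*[2*4 - (-1)*1]
  = 2*(-19) - (-1)*(2) + 1*(9) = -27
Dx = (-4)*[(-1)*3 - 4*4] - (-1)*[(-13)*3 - 4*(-23)] + 1*[(-13)*4 - (-1)*(-23)]
  = (-4)*(-19) - (-1)*(53) + 1*(-75) = 54
Dy = 2*[(-13)*3 - 4*(-23)] - (-4)*[2*3 - 4*1] + 1*[2*(-23) - (-13)*1]
  = 2*(53) - (-4)*(2) + 1*(-33) = 81
Dz = 2*[(-1)*(-23) - (-13)*4] - (-1)*[2*(-23) - (-13)*1] + (-4)*[2*4 - (-1)*1]
  = 2*(75) - (-1)*(-33) + (-4)*(9) = 81
x = Dx/D = 54/-27 = -2, y = Dy/D = 81/-27 = -3, z = Dz/D = 81/-27 = -3
Check eq1: (2)(-2) + (-1)(-3) + (1)(-3) = -4 = -4 ✓
Check eq2: (2)(-2) + (-1)(-3) + (4)(-3) = -13 = -13 ✓
Check eq3: (1)(-2) + (4)(-3) + (3)(-3) = -23 = -23 ✓

x = -2, y = -3, z = -3


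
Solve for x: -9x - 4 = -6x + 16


Starting with: -9x - 4 = -6x + 16
Move all x terms to left: (-9 + 6)x = 16 + 4
Simplify: -3x = 20
Divide both sides by -3: x = -20/3

x = -20/3


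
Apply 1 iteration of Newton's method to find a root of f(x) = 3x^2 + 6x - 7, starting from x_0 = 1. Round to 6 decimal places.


Newton's method: x_(n+1) = x_n - f(x_n)/f'(x_n)
f(x) = 3x^2 + 6x - 7
f'(x) = 6x + 6

Iteration 1:
  f(1.000000) = 2.000000
  f'(1.000000) = 12.000000
  x_1 = 1.000000 - (2.000000)/(12.000000) = 0.833333

x_1 = 0.833333


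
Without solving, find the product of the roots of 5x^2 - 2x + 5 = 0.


By Vieta's formulas for ax^2 + bx + c = 0:
  Sum of roots = -b/a
  Product of roots = c/a

Here a = 5, b = -2, c = 5
Sum = -(-2)/5 = 2/5
Product = 5/5 = 1

Product = 1


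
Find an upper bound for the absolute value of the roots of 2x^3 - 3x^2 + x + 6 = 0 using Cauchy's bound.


Cauchy's bound: all roots r satisfy |r| <= 1 + max(|a_i/a_n|) for i = 0,...,n-1
where a_n is the leading coefficient.

Coefficients: [2, -3, 1, 6]
Leading coefficient a_n = 2
Ratios |a_i/a_n|: 3/2, 1/2, 3
Maximum ratio: 3
Cauchy's bound: |r| <= 1 + 3 = 4

Upper bound = 4


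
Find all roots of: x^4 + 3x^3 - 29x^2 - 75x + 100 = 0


Let p(x) = x^4 + 3x^3 - 29x^2 - 75x + 100. By the rational root theorem (leading coefficient 1), any rational root is an integer divisor of 100: try ±1, ±2, ... in turn.
Test x = 1: value = 0 ✓, so (x - 1) is a factor.
Synthetic division by (x - 1): bring down 1; 1(1) + 3 = 4; 4(1) - 29 = -25; (-25)(1) - 75 = -100; (-100)(1) + 100 = 0 → quotient x^3 + 4x^2 - 25x - 100, remainder 0.
Continue with the quotient x^3 + 4x^2 - 25x - 100 (candidates must divide 100; re-test x = 1 first in case it repeats).
Test x = 1: value = -120 ≠ 0.
Test x = -1: value = -72 ≠ 0.
Test x = 2: value = -126 ≠ 0.
Test x = -2: value = -42 ≠ 0.
Test x = 4: value = -72 ≠ 0.
Test x = -4: value = 0 ✓, so (x + 4) is a factor.
Synthetic division by (x + 4): bring down 1; 1(-4) + 4 = 0; 0(-4) - 25 = -25; (-25)(-4) - 100 = 0 → quotient x^2 - 25, remainder 0.
Solve the quadratic x^2 - 25 = 0: discriminant = 0^2 - 4(1)(-25) = 0 + 100 = 100.
sqrt(100) = 10, so x = (0 ± 10)/2: x = 5 or x = -5.
Collecting all roots found:

x = -5, x = -4, x = 1, x = 5


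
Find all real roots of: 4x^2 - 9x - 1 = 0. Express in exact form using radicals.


Using the quadratic formula: x = (-b ± sqrt(b^2 - 4ac)) / (2a)
Here a = 4, b = -9, c = -1
Discriminant = b^2 - 4ac = (-9)^2 - 4(4)(-1) = 81 + 16 = 97
Since discriminant = 97 > 0, there are two real roots.
x = (9 ± sqrt(97)) / 8
Numerically: x ≈ 2.3561 or x ≈ -0.1061

x = (9 + sqrt(97)) / 8 or x = (9 - sqrt(97)) / 8


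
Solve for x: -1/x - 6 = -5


Subtract -6 from both sides: -1/x = 1
Multiply both sides by x: -1 = 1 * x
Divide by 1: x = -1

x = -1


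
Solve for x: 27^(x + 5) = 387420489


Express both sides with the same base.
387420489 = 27^6
Since the bases match, equate exponents: x + 5 = 6
So x = 6 - (5) = 1

x = 1


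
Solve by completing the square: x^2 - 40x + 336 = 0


Start: x^2 - 40x + 336 = 0
Move constant: x^2 - 40x = -336
Half of -40 is -20, squared is 400
Add 400 to both sides: x^2 - 40x + 400 = 64
(x - 20)^2 = 64
x - 20 = ±8
x = 20 + 8 = 28 or x = 20 - 8 = 12

x = 12, x = 28


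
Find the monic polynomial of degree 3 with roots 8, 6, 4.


A monic polynomial with roots 8, 6, 4 is:
p(x) = (x - 8)(x - 6)(x - 4)
After multiplying by (x - 8): x - 8
After multiplying by (x - 6): x^2 - 14x + 48
After multiplying by (x - 4): x^3 - 18x^2 + 104x - 192

x^3 - 18x^2 + 104x - 192


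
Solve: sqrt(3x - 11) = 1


Square both sides: 3x - 11 = 1^2 = 1
3x = 1 + 11 = 12
x = 4
Check: sqrt(3*4 - 11) = sqrt(1) = 1 ✓

x = 4


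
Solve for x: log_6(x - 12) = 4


Convert to exponential form: x - 12 = 6^4 = 1296
x = 1296 + 12 = 1308
Check: log_6(1308 - 12) = log_6(1296) = log_6(1296) = 4 ✓

x = 1308


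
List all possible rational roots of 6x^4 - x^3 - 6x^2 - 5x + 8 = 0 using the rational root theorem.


Rational root theorem: possible roots are ±p/q where:
  p divides the constant term (8): p ∈ {1, 2, 4, 8}
  q divides the leading coefficient (6): q ∈ {1, 2, 3, 6}

All possible rational roots: -8, -4, -8/3, -2, -4/3, -1, -2/3, -1/2, -1/3, -1/6, 1/6, 1/3, 1/2, 2/3, 1, 4/3, 2, 8/3, 4, 8

-8, -4, -8/3, -2, -4/3, -1, -2/3, -1/2, -1/3, -1/6, 1/6, 1/3, 1/2, 2/3, 1, 4/3, 2, 8/3, 4, 8


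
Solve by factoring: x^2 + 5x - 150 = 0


We need two numbers that multiply to -150 and add to 5.
Those numbers are 15 and -10 (since 15 * (-10) = -150 and 15 + (-10) = 5).
So x^2 + 5x - 150 = (x + 15)(x - 10) = 0
Setting each factor to zero: x = -15 or x = 10

x = -15, x = 10


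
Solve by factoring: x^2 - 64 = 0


We need two numbers that multiply to -64 and add to 0.
Those numbers are 8 and -8 (since 8 * (-8) = -64 and 8 + (-8) = 0).
So x^2 - 64 = (x + 8)(x - 8) = 0
Setting each factor to zero: x = -8 or x = 8

x = -8, x = 8


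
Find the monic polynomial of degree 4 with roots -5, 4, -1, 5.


A monic polynomial with roots -5, 4, -1, 5 is:
p(x) = (x + 5)(x - 4)(x + 1)(x - 5)
After multiplying by (x + 5): x + 5
After multiplying by (x - 4): x^2 + x - 20
After multiplying by (x + 1): x^3 + 2x^2 - 19x - 20
After multiplying by (x - 5): x^4 - 3x^3 - 29x^2 + 75x + 100

x^4 - 3x^3 - 29x^2 + 75x + 100


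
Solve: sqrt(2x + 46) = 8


Square both sides: 2x + 46 = 8^2 = 64
2x = 64 - 46 = 18
x = 9
Check: sqrt(2*9 + 46) = sqrt(64) = 8 ✓

x = 9


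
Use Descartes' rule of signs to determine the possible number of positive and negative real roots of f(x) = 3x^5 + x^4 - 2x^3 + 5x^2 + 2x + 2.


Descartes' rule of signs:

For positive roots, count sign changes in f(x) = 3x^5 + x^4 - 2x^3 + 5x^2 + 2x + 2:
Signs of coefficients: +, +, -, +, +, +
Number of sign changes: 2
Possible positive real roots: 2, 0

For negative roots, examine f(-x) = -3x^5 + x^4 + 2x^3 + 5x^2 - 2x + 2:
Signs of coefficients: -, +, +, +, -, +
Number of sign changes: 3
Possible negative real roots: 3, 1

Positive roots: 2 or 0; Negative roots: 3 or 1


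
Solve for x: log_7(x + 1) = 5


Convert to exponential form: x + 1 = 7^5 = 16807
x = 16807 - 1 = 16806
Check: log_7(16806 + 1) = log_7(16807) = log_7(16807) = 5 ✓

x = 16806


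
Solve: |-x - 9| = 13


An absolute value equation |expr| = 13 gives two cases:
Case 1: -x - 9 = 13
  -x = 22, so x = -22
Case 2: -x - 9 = -13
  -x = -4, so x = 4

x = -22, x = 4


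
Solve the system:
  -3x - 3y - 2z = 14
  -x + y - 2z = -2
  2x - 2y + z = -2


Using Cramer's rule. Expand each determinant along the first row.
D  = (-3)*[1*1 - (-2)*(-2)] - (-3)*[(-1)*1 - (-2)*2] + (-2)*[(-1)*(-2) - 1*2]
  = (-3)*(-3) - (-3)*(3) + (-2)*(0) = 18
Dx = 14*[1*1 - (-2)*(-2)] - (-3)*[(-2)*1 - (-2)*(-2)] + (-2)*[(-2)*(-2) - 1*(-2)]
  = 14*(-3) - (-3)*(-6) + (-2)*(6) = -72
Dy = (-3)*[(-2)*1 - (-2)*(-2)] - 14*[(-1)*1 - (-2)*2] + (-2)*[(-1)*(-2) - (-2)*2]
  = (-3)*(-6) - 14*(3) + (-2)*(6) = -36
Dz = (-3)*[1*(-2) - (-2)*(-2)] - (-3)*[(-1)*(-2) - (-2)*2] + 14*[(-1)*(-2) - 1*2]
  = (-3)*(-6) - (-3)*(6) + 14*(0) = 36
x = Dx/D = -72/18 = -4, y = Dy/D = -36/18 = -2, z = Dz/D = 36/18 = 2
Check eq1: (-3)(-4) + (-3)(-2) + (-2)(2) = 14 = 14 ✓
Check eq2: (-1)(-4) + (1)(-2) + (-2)(2) = -2 = -2 ✓
Check eq3: (2)(-4) + (-2)(-2) + (1)(2) = -2 = -2 ✓

x = -4, y = -2, z = 2


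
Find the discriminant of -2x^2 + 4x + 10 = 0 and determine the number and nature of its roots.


For ax^2 + bx + c = 0, discriminant D = b^2 - 4ac
Here a = -2, b = 4, c = 10
D = (4)^2 - 4(-2)(10) = 16 + 80 = 96

D = 96 > 0 but not a perfect square
The equation has 2 distinct real irrational roots.

Discriminant = 96, 2 distinct real irrational roots


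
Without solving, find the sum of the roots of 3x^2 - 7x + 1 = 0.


By Vieta's formulas for ax^2 + bx + c = 0:
  Sum of roots = -b/a
  Product of roots = c/a

Here a = 3, b = -7, c = 1
Sum = -(-7)/3 = 7/3
Product = 1/3 = 1/3

Sum = 7/3


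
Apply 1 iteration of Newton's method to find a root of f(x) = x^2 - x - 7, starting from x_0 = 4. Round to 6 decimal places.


Newton's method: x_(n+1) = x_n - f(x_n)/f'(x_n)
f(x) = x^2 - x - 7
f'(x) = 2x - 1

Iteration 1:
  f(4.000000) = 5.000000
  f'(4.000000) = 7.000000
  x_1 = 4.000000 - (5.000000)/(7.000000) = 3.285714

x_1 = 3.285714


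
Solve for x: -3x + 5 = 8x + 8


Starting with: -3x + 5 = 8x + 8
Move all x terms to left: (-3 - 8)x = 8 - 5
Simplify: -11x = 3
Divide both sides by -11: x = -3/11

x = -3/11


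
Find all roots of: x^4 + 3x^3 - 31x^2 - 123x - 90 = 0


Let p(x) = x^4 + 3x^3 - 31x^2 - 123x - 90. By the rational root theorem (leading coefficient 1), any rational root is an integer divisor of 90: try ±1, ±2, ... in turn.
Test x = 1: value = -240 ≠ 0.
Test x = -1: value = 0 ✓, so (x + 1) is a factor.
Synthetic division by (x + 1): bring down 1; 1(-1) + 3 = 2; 2(-1) - 31 = -33; (-33)(-1) - 123 = -90; (-90)(-1) - 90 = 0 → quotient x^3 + 2x^2 - 33x - 90, remainder 0.
Continue with the quotient x^3 + 2x^2 - 33x - 90 (candidates must divide 90; re-test x = -1 first in case it repeats).
Test x = -1: value = -56 ≠ 0.
Test x = 2: value = -140 ≠ 0.
Test x = -2: value = -24 ≠ 0.
Test x = 3: value = -144 ≠ 0.
Test x = -3: value = 0 ✓, so (x + 3) is a factor.
Synthetic division by (x + 3): bring down 1; 1(-3) + 2 = -1; (-1)(-3) - 33 = -30; (-30)(-3) - 90 = 0 → quotient x^2 - x - 30, remainder 0.
Solve the quadratic x^2 - x - 30 = 0: discriminant = (-1)^2 - 4(1)(-30) = 1 + 120 = 121.
sqrt(121) = 11, so x = (1 ± 11)/2: x = 6 or x = -5.
Collecting all roots found:

x = -5, x = -3, x = -1, x = 6


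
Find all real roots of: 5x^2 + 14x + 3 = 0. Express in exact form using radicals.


Using the quadratic formula: x = (-b ± sqrt(b^2 - 4ac)) / (2a)
Here a = 5, b = 14, c = 3
Discriminant = b^2 - 4ac = 14^2 - 4(5)(3) = 196 - 60 = 136
Since discriminant = 136 > 0, there are two real roots.
x = (-14 ± 2*sqrt(34)) / 10
Simplifying: x = (-7 ± sqrt(34)) / 5
Numerically: x ≈ -0.2338 or x ≈ -2.5662

x = (-7 + sqrt(34)) / 5 or x = (-7 - sqrt(34)) / 5


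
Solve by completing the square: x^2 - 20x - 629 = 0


Start: x^2 - 20x - 629 = 0
Move constant: x^2 - 20x = 629
Half of -20 is -10, squared is 100
Add 100 to both sides: x^2 - 20x + 100 = 729
(x - 10)^2 = 729
x - 10 = ±27
x = 10 + 27 = 37 or x = 10 - 27 = -17

x = -17, x = 37


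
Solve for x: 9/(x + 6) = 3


Multiply both sides by (x + 6): 9 = 3(x + 6)
Distribute: 9 = 3x + 18
3x = 9 - 18 = -9
x = -3

x = -3


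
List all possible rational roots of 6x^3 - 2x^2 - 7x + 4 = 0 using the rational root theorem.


Rational root theorem: possible roots are ±p/q where:
  p divides the constant term (4): p ∈ {1, 2, 4}
  q divides the leading coefficient (6): q ∈ {1, 2, 3, 6}

All possible rational roots: -4, -2, -4/3, -1, -2/3, -1/2, -1/3, -1/6, 1/6, 1/3, 1/2, 2/3, 1, 4/3, 2, 4

-4, -2, -4/3, -1, -2/3, -1/2, -1/3, -1/6, 1/6, 1/3, 1/2, 2/3, 1, 4/3, 2, 4


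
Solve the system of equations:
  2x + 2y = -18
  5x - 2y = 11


Using Cramer's rule:
Determinant D = (2)(-2) - (5)(2) = -4 - 10 = -14
Dx = (-18)(-2) - (11)(2) = 36 - 22 = 14
Dy = (2)(11) - (5)(-18) = 22 + 90 = 112
x = Dx/D = 14/-14 = -1
y = Dy/D = 112/-14 = -8

x = -1, y = -8


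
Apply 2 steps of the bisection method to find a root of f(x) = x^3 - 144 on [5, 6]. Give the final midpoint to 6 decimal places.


f(x) = x^3 - 144
f(5) = -19 < 0
f(6) = 72 > 0

Step 1: midpoint = (5.000000 + 6.000000)/2 = 5.500000
  f(5.500000) = 22.375000
  f(mid) > 0, so root is in [5.000000, 5.500000]

Step 2: midpoint = (5.000000 + 5.500000)/2 = 5.250000
  f(5.250000) = 0.703125
  f(mid) > 0, so root is in [5.000000, 5.250000]

midpoint = 5.250000


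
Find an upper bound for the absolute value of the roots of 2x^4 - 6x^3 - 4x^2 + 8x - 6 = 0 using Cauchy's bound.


Cauchy's bound: all roots r satisfy |r| <= 1 + max(|a_i/a_n|) for i = 0,...,n-1
where a_n is the leading coefficient.

Coefficients: [2, -6, -4, 8, -6]
Leading coefficient a_n = 2
Ratios |a_i/a_n|: 3, 2, 4, 3
Maximum ratio: 4
Cauchy's bound: |r| <= 1 + 4 = 5

Upper bound = 5


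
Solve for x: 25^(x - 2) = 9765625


Express both sides with the same base.
9765625 = 25^5
Since the bases match, equate exponents: x - 2 = 5
So x = 5 - (-2) = 7

x = 7


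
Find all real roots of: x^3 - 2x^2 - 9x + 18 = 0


Let p(x) = x^3 - 2x^2 - 9x + 18. By the rational root theorem (leading coefficient 1), any rational root is an integer divisor of 18: try ±1, ±2, ... in turn.
Test x = 1: value = 8 ≠ 0.
Test x = -1: value = 24 ≠ 0.
Test x = 2: value = 0 ✓, so (x - 2) is a factor.
Synthetic division by (x - 2): bring down 1; 1(2) - 2 = 0; 0(2) - 9 = -9; (-9)(2) + 18 = 0 → quotient x^2 - 9, remainder 0.
Solve the quadratic x^2 - 9 = 0: discriminant = 0^2 - 4(1)(-9) = 0 + 36 = 36.
sqrt(36) = 6, so x = (0 ± 6)/2: x = 3 or x = -3.

x = -3, x = 2, x = 3


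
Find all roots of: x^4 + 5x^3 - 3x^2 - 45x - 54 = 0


Let p(x) = x^4 + 5x^3 - 3x^2 - 45x - 54. By the rational root theorem (leading coefficient 1), any rational root is an integer divisor of 54: try ±1, ±2, ... in turn.
Test x = 1: value = -96 ≠ 0.
Test x = -1: value = -16 ≠ 0.
Test x = 2: value = -100 ≠ 0.
Test x = -2: value = 0 ✓, so (x + 2) is a factor.
Synthetic division by (x + 2): bring down 1; 1(-2) + 5 = 3; 3(-2) - 3 = -9; (-9)(-2) - 45 = -27; (-27)(-2) - 54 = 0 → quotient x^3 + 3x^2 - 9x - 27, remainder 0.
Continue with the quotient x^3 + 3x^2 - 9x - 27 (candidates must divide 27).
Test x = 3: value = 0 ✓, so (x - 3) is a factor.
Synthetic division by (x - 3): bring down 1; 1(3) + 3 = 6; 6(3) - 9 = 9; 9(3) - 27 = 0 → quotient x^2 + 6x + 9, remainder 0.
Solve the quadratic x^2 + 6x + 9 = 0: discriminant = 6^2 - 4(1)(9) = 36 - 36 = 0.
Discriminant = 0, so a double root: x = -6/2 = -3.
Collecting all roots found:

x = -3 (multiplicity 2), x = -2, x = 3


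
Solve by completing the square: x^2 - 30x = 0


Start: x^2 - 30x + 0 = 0
Move constant: x^2 - 30x = 0
Half of -30 is -15, squared is 225
Add 225 to both sides: x^2 - 30x + 225 = 225
(x - 15)^2 = 225
x - 15 = ±15
x = 15 + 15 = 30 or x = 15 - 15 = 0

x = 0, x = 30


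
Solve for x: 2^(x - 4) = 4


Express both sides with the same base.
4 = 2^2
Since the bases match, equate exponents: x - 4 = 2
So x = 2 - (-4) = 6

x = 6


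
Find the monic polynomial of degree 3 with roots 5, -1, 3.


A monic polynomial with roots 5, -1, 3 is:
p(x) = (x - 5)(x + 1)(x - 3)
After multiplying by (x - 5): x - 5
After multiplying by (x + 1): x^2 - 4x - 5
After multiplying by (x - 3): x^3 - 7x^2 + 7x + 15

x^3 - 7x^2 + 7x + 15


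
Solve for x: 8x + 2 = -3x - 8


Starting with: 8x + 2 = -3x - 8
Move all x terms to left: (8 + 3)x = -8 - 2
Simplify: 11x = -10
Divide both sides by 11: x = -10/11

x = -10/11


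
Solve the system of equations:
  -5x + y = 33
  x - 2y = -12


Using Cramer's rule:
Determinant D = (-5)(-2) - (1)(1) = 10 - 1 = 9
Dx = (33)(-2) - (-12)(1) = -66 + 12 = -54
Dy = (-5)(-12) - (1)(33) = 60 - 33 = 27
x = Dx/D = -54/9 = -6
y = Dy/D = 27/9 = 3

x = -6, y = 3


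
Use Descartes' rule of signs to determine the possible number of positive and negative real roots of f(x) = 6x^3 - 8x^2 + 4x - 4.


Descartes' rule of signs:

For positive roots, count sign changes in f(x) = 6x^3 - 8x^2 + 4x - 4:
Signs of coefficients: +, -, +, -
Number of sign changes: 3
Possible positive real roots: 3, 1

For negative roots, examine f(-x) = -6x^3 - 8x^2 - 4x - 4:
Signs of coefficients: -, -, -, -
Number of sign changes: 0
Possible negative real roots: 0

Positive roots: 3 or 1; Negative roots: 0


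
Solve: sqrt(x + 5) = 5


Square both sides: x + 5 = 5^2 = 25
x = 25 - 5 = 20
x = 20
Check: sqrt(1*20 + 5) = sqrt(25) = 5 ✓

x = 20


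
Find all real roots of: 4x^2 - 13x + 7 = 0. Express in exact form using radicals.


Using the quadratic formula: x = (-b ± sqrt(b^2 - 4ac)) / (2a)
Here a = 4, b = -13, c = 7
Discriminant = b^2 - 4ac = (-13)^2 - 4(4)(7) = 169 - 112 = 57
Since discriminant = 57 > 0, there are two real roots.
x = (13 ± sqrt(57)) / 8
Numerically: x ≈ 2.5687 or x ≈ 0.6813

x = (13 + sqrt(57)) / 8 or x = (13 - sqrt(57)) / 8


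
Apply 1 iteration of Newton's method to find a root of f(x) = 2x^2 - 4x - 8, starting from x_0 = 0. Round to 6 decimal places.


Newton's method: x_(n+1) = x_n - f(x_n)/f'(x_n)
f(x) = 2x^2 - 4x - 8
f'(x) = 4x - 4

Iteration 1:
  f(0.000000) = -8.000000
  f'(0.000000) = -4.000000
  x_1 = 0.000000 - (-8.000000)/(-4.000000) = -2.000000

x_1 = -2.000000


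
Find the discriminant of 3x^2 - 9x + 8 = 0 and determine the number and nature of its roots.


For ax^2 + bx + c = 0, discriminant D = b^2 - 4ac
Here a = 3, b = -9, c = 8
D = (-9)^2 - 4(3)(8) = 81 - 96 = -15

D = -15 < 0
The equation has no real roots (2 complex conjugate roots).

Discriminant = -15, no real roots (2 complex conjugate roots)


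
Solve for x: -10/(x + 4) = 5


Multiply both sides by (x + 4): -10 = 5(x + 4)
Distribute: -10 = 5x + 20
5x = -10 - 20 = -30
x = -6

x = -6


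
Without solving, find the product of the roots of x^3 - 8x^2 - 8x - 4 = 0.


By Vieta's formulas for x^3 + bx^2 + cx + d = 0:
  r1 + r2 + r3 = -b/a = 8
  r1*r2 + r1*r3 + r2*r3 = c/a = -8
  r1*r2*r3 = -d/a = 4


Product = 4


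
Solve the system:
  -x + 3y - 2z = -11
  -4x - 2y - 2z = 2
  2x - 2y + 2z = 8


Using Cramer's rule. Expand each determinant along the first row.
D  = (-1)*[(-2)*2 - (-2)*(-2)] - 3*[(-4)*2 - (-2)*2] + (-2)*[(-4)*(-2) - (-2)*2]
  = (-1)*(-8) - 3*(-4) + (-2)*(12) = -4
Dx = (-11)*[(-2)*2 - (-2)*(-2)] - 3*[2*2 - (-2)*8] + (-2)*[2*(-2) - (-2)*8]
  = (-11)*(-8) - 3*(20) + (-2)*(12) = 4
Dy = (-1)*[2*2 - (-2)*8] - (-11)*[(-4)*2 - (-2)*2] + (-2)*[(-4)*8 - 2*2]
  = (-1)*(20) - (-11)*(-4) + (-2)*(-36) = 8
Dz = (-1)*[(-2)*8 - 2*(-2)] - 3*[(-4)*8 - 2*2] + (-11)*[(-4)*(-2) - (-2)*2]
  = (-1)*(-12) - 3*(-36) + (-11)*(12) = -12
x = Dx/D = 4/-4 = -1, y = Dy/D = 8/-4 = -2, z = Dz/D = -12/-4 = 3
Check eq1: (-1)(-1) + (3)(-2) + (-2)(3) = -11 = -11 ✓
Check eq2: (-4)(-1) + (-2)(-2) + (-2)(3) = 2 = 2 ✓
Check eq3: (2)(-1) + (-2)(-2) + (2)(3) = 8 = 8 ✓

x = -1, y = -2, z = 3


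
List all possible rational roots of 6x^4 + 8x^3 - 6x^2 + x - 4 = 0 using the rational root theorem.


Rational root theorem: possible roots are ±p/q where:
  p divides the constant term (-4): p ∈ {1, 2, 4}
  q divides the leading coefficient (6): q ∈ {1, 2, 3, 6}

All possible rational roots: -4, -2, -4/3, -1, -2/3, -1/2, -1/3, -1/6, 1/6, 1/3, 1/2, 2/3, 1, 4/3, 2, 4

-4, -2, -4/3, -1, -2/3, -1/2, -1/3, -1/6, 1/6, 1/3, 1/2, 2/3, 1, 4/3, 2, 4


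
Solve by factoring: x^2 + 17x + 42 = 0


We need two numbers that multiply to 42 and add to 17.
Those numbers are 14 and 3 (since 14 * 3 = 42 and 14 + 3 = 17).
So x^2 + 17x + 42 = (x + 14)(x + 3) = 0
Setting each factor to zero: x = -14 or x = -3

x = -14, x = -3


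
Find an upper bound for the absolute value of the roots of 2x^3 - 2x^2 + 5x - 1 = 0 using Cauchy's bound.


Cauchy's bound: all roots r satisfy |r| <= 1 + max(|a_i/a_n|) for i = 0,...,n-1
where a_n is the leading coefficient.

Coefficients: [2, -2, 5, -1]
Leading coefficient a_n = 2
Ratios |a_i/a_n|: 1, 5/2, 1/2
Maximum ratio: 5/2
Cauchy's bound: |r| <= 1 + 5/2 = 7/2

Upper bound = 7/2


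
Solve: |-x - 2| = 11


An absolute value equation |expr| = 11 gives two cases:
Case 1: -x - 2 = 11
  -x = 13, so x = -13
Case 2: -x - 2 = -11
  -x = -9, so x = 9

x = -13, x = 9


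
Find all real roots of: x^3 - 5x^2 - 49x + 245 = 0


Let p(x) = x^3 - 5x^2 - 49x + 245. By the rational root theorem (leading coefficient 1), any rational root is an integer divisor of 245: try ±1, ±2, ... in turn.
Test x = 1: value = 192 ≠ 0.
Test x = -1: value = 288 ≠ 0.
Test x = 5: value = 0 ✓, so (x - 5) is a factor.
Synthetic division by (x - 5): bring down 1; 1(5) - 5 = 0; 0(5) - 49 = -49; (-49)(5) + 245 = 0 → quotient x^2 - 49, remainder 0.
Solve the quadratic x^2 - 49 = 0: discriminant = 0^2 - 4(1)(-49) = 0 + 196 = 196.
sqrt(196) = 14, so x = (0 ± 14)/2: x = 7 or x = -7.

x = -7, x = 5, x = 7


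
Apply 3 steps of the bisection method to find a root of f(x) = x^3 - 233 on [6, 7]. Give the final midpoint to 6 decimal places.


f(x) = x^3 - 233
f(6) = -17 < 0
f(7) = 110 > 0

Step 1: midpoint = (6.000000 + 7.000000)/2 = 6.500000
  f(6.500000) = 41.625000
  f(mid) > 0, so root is in [6.000000, 6.500000]

Step 2: midpoint = (6.000000 + 6.500000)/2 = 6.250000
  f(6.250000) = 11.140625
  f(mid) > 0, so root is in [6.000000, 6.250000]

Step 3: midpoint = (6.000000 + 6.250000)/2 = 6.125000
  f(6.125000) = -3.216797
  f(mid) < 0, so root is in [6.125000, 6.250000]

midpoint = 6.125000


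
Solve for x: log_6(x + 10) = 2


Convert to exponential form: x + 10 = 6^2 = 36
x = 36 - 10 = 26
Check: log_6(26 + 10) = log_6(36) = log_6(36) = 2 ✓

x = 26


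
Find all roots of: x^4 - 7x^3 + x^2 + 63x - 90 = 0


Let p(x) = x^4 - 7x^3 + x^2 + 63x - 90. By the rational root theorem (leading coefficient 1), any rational root is an integer divisor of 90: try ±1, ±2, ... in turn.
Test x = 1: value = -32 ≠ 0.
Test x = -1: value = -144 ≠ 0.
Test x = 2: value = 0 ✓, so (x - 2) is a factor.
Synthetic division by (x - 2): bring down 1; 1(2) - 7 = -5; (-5)(2) + 1 = -9; (-9)(2) + 63 = 45; 45(2) - 90 = 0 → quotient x^3 - 5x^2 - 9x + 45, remainder 0.
Continue with the quotient x^3 - 5x^2 - 9x + 45 (candidates must divide 45).
Test x = 3: value = 0 ✓, so (x - 3) is a factor.
Synthetic division by (x - 3): bring down 1; 1(3) - 5 = -2; (-2)(3) - 9 = -15; (-15)(3) + 45 = 0 → quotient x^2 - 2x - 15, remainder 0.
Solve the quadratic x^2 - 2x - 15 = 0: discriminant = (-2)^2 - 4(1)(-15) = 4 + 60 = 64.
sqrt(64) = 8, so x = (2 ± 8)/2: x = 5 or x = -3.
Collecting all roots found:

x = -3, x = 2, x = 3, x = 5


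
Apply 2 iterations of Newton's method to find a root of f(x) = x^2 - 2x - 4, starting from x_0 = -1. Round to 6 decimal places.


Newton's method: x_(n+1) = x_n - f(x_n)/f'(x_n)
f(x) = x^2 - 2x - 4
f'(x) = 2x - 2

Iteration 1:
  f(-1.000000) = -1.000000
  f'(-1.000000) = -4.000000
  x_1 = -1.000000 - (-1.000000)/(-4.000000) = -1.250000

Iteration 2:
  f(-1.250000) = 0.062500
  f'(-1.250000) = -4.500000
  x_2 = -1.250000 - (0.062500)/(-4.500000) = -1.236111

x_2 = -1.236111


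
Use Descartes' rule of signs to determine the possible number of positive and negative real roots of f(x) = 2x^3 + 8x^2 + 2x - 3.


Descartes' rule of signs:

For positive roots, count sign changes in f(x) = 2x^3 + 8x^2 + 2x - 3:
Signs of coefficients: +, +, +, -
Number of sign changes: 1
Possible positive real roots: 1

For negative roots, examine f(-x) = -2x^3 + 8x^2 - 2x - 3:
Signs of coefficients: -, +, -, -
Number of sign changes: 2
Possible negative real roots: 2, 0

Positive roots: 1; Negative roots: 2 or 0


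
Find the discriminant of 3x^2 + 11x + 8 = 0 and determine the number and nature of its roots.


For ax^2 + bx + c = 0, discriminant D = b^2 - 4ac
Here a = 3, b = 11, c = 8
D = (11)^2 - 4(3)(8) = 121 - 96 = 25

D = 25 > 0 and is a perfect square (sqrt = 5)
The equation has 2 distinct real rational roots.

Discriminant = 25, 2 distinct real rational roots


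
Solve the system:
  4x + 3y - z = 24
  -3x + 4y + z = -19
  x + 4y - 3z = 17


Using Cramer's rule. Expand each determinant along the first row.
D  = 4*[4*(-3) - 1*4] - 3*[(-3)*(-3) - 1*1] + (-1)*[(-3)*4 - 4*1]
  = 4*(-16) - 3*(8) + (-1)*(-16) = -72
Dx = 24*[4*(-3) - 1*4] - 3*[(-19)*(-3) - 1*17] + (-1)*[(-19)*4 - 4*17]
  = 24*(-16) - 3*(40) + (-1)*(-144) = -360
Dy = 4*[(-19)*(-3) - 1*17] - 24*[(-3)*(-3) - 1*1] + (-1)*[(-3)*17 - (-19)*1]
  = 4*(40) - 24*(8) + (-1)*(-32) = 0
Dz = 4*[4*17 - (-19)*4] - 3*[(-3)*17 - (-19)*1] + 24*[(-3)*4 - 4*1]
  = 4*(144) - 3*(-32) + 24*(-16) = 288
x = Dx/D = -360/-72 = 5, y = Dy/D = 0/-72 = 0, z = Dz/D = 288/-72 = -4
Check eq1: (4)(5) + (3)(0) + (-1)(-4) = 24 = 24 ✓
Check eq2: (-3)(5) + (4)(0) + (1)(-4) = -19 = -19 ✓
Check eq3: (1)(5) + (4)(0) + (-3)(-4) = 17 = 17 ✓

x = 5, y = 0, z = -4


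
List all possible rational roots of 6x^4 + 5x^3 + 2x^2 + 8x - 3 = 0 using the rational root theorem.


Rational root theorem: possible roots are ±p/q where:
  p divides the constant term (-3): p ∈ {1, 3}
  q divides the leading coefficient (6): q ∈ {1, 2, 3, 6}

All possible rational roots: -3, -3/2, -1, -1/2, -1/3, -1/6, 1/6, 1/3, 1/2, 1, 3/2, 3

-3, -3/2, -1, -1/2, -1/3, -1/6, 1/6, 1/3, 1/2, 1, 3/2, 3


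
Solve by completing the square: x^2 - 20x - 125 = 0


Start: x^2 - 20x - 125 = 0
Move constant: x^2 - 20x = 125
Half of -20 is -10, squared is 100
Add 100 to both sides: x^2 - 20x + 100 = 225
(x - 10)^2 = 225
x - 10 = ±15
x = 10 + 15 = 25 or x = 10 - 15 = -5

x = -5, x = 25


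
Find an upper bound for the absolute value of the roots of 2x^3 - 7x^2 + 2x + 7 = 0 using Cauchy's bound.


Cauchy's bound: all roots r satisfy |r| <= 1 + max(|a_i/a_n|) for i = 0,...,n-1
where a_n is the leading coefficient.

Coefficients: [2, -7, 2, 7]
Leading coefficient a_n = 2
Ratios |a_i/a_n|: 7/2, 1, 7/2
Maximum ratio: 7/2
Cauchy's bound: |r| <= 1 + 7/2 = 9/2

Upper bound = 9/2


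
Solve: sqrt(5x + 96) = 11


Square both sides: 5x + 96 = 11^2 = 121
5x = 121 - 96 = 25
x = 5
Check: sqrt(5*5 + 96) = sqrt(121) = 11 ✓

x = 5


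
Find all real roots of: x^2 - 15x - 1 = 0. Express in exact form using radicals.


Using the quadratic formula: x = (-b ± sqrt(b^2 - 4ac)) / (2a)
Here a = 1, b = -15, c = -1
Discriminant = b^2 - 4ac = (-15)^2 - 4(1)(-1) = 225 + 4 = 229
Since discriminant = 229 > 0, there are two real roots.
x = (15 ± sqrt(229)) / 2
Numerically: x ≈ 15.0664 or x ≈ -0.0664

x = (15 + sqrt(229)) / 2 or x = (15 - sqrt(229)) / 2


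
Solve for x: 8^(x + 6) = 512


Express both sides with the same base.
512 = 8^3
Since the bases match, equate exponents: x + 6 = 3
So x = 3 - (6) = -3

x = -3


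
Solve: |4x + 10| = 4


An absolute value equation |expr| = 4 gives two cases:
Case 1: 4x + 10 = 4
  4x = -6, so x = -3/2
Case 2: 4x + 10 = -4
  4x = -14, so x = -7/2

x = -7/2, x = -3/2


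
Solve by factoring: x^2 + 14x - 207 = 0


We need two numbers that multiply to -207 and add to 14.
Those numbers are -9 and 23 (since (-9) * 23 = -207 and (-9) + 23 = 14).
So x^2 + 14x - 207 = (x - 9)(x + 23) = 0
Setting each factor to zero: x = 9 or x = -23

x = -23, x = 9


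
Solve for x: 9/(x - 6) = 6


Multiply both sides by (x - 6): 9 = 6(x - 6)
Distribute: 9 = 6x - 36
6x = 9 + 36 = 45
x = 15/2

x = 15/2


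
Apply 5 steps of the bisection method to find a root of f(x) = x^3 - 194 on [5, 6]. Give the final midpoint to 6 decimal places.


f(x) = x^3 - 194
f(5) = -69 < 0
f(6) = 22 > 0

Step 1: midpoint = (5.000000 + 6.000000)/2 = 5.500000
  f(5.500000) = -27.625000
  f(mid) < 0, so root is in [5.500000, 6.000000]

Step 2: midpoint = (5.500000 + 6.000000)/2 = 5.750000
  f(5.750000) = -3.890625
  f(mid) < 0, so root is in [5.750000, 6.000000]

Step 3: midpoint = (5.750000 + 6.000000)/2 = 5.875000
  f(5.875000) = 8.779297
  f(mid) > 0, so root is in [5.750000, 5.875000]

Step 4: midpoint = (5.750000 + 5.875000)/2 = 5.812500
  f(5.812500) = 2.376221
  f(mid) > 0, so root is in [5.750000, 5.812500]

Step 5: midpoint = (5.750000 + 5.812500)/2 = 5.781250
  f(5.781250) = -0.774139
  f(mid) < 0, so root is in [5.781250, 5.812500]

midpoint = 5.781250


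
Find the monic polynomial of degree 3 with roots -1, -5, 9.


A monic polynomial with roots -1, -5, 9 is:
p(x) = (x + 1)(x + 5)(x - 9)
After multiplying by (x + 1): x + 1
After multiplying by (x + 5): x^2 + 6x + 5
After multiplying by (x - 9): x^3 - 3x^2 - 49x - 45

x^3 - 3x^2 - 49x - 45


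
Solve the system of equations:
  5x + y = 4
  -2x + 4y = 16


Using Cramer's rule:
Determinant D = (5)(4) - (-2)(1) = 20 + 2 = 22
Dx = (4)(4) - (16)(1) = 16 - 16 = 0
Dy = (5)(16) - (-2)(4) = 80 + 8 = 88
x = Dx/D = 0/22 = 0
y = Dy/D = 88/22 = 4

x = 0, y = 4


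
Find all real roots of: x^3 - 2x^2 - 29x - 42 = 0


Let p(x) = x^3 - 2x^2 - 29x - 42. By the rational root theorem (leading coefficient 1), any rational root is an integer divisor of 42: try ±1, ±2, ... in turn.
Test x = 1: value = -72 ≠ 0.
Test x = -1: value = -16 ≠ 0.
Test x = 2: value = -100 ≠ 0.
Test x = -2: value = 0 ✓, so (x + 2) is a factor.
Synthetic division by (x + 2): bring down 1; 1(-2) - 2 = -4; (-4)(-2) - 29 = -21; (-21)(-2) - 42 = 0 → quotient x^2 - 4x - 21, remainder 0.
Solve the quadratic x^2 - 4x - 21 = 0: discriminant = (-4)^2 - 4(1)(-21) = 16 + 84 = 100.
sqrt(100) = 10, so x = (4 ± 10)/2: x = 7 or x = -3.

x = -3, x = -2, x = 7


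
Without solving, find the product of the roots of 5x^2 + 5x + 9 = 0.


By Vieta's formulas for ax^2 + bx + c = 0:
  Sum of roots = -b/a
  Product of roots = c/a

Here a = 5, b = 5, c = 9
Sum = -(5)/5 = -1
Product = 9/5 = 9/5

Product = 9/5


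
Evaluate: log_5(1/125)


We need the exponent such that 5^? = 1/125
5^(-3) = 1/5^3 = 1/125
Therefore log_5(1/125) = -3

-3


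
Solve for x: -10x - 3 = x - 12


Starting with: -10x - 3 = x - 12
Move all x terms to left: (-10 - 1)x = -12 + 3
Simplify: -11x = -9
Divide both sides by -11: x = 9/11

x = 9/11


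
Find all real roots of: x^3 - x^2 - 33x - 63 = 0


Let p(x) = x^3 - x^2 - 33x - 63. By the rational root theorem (leading coefficient 1), any rational root is an integer divisor of 63: try ±1, ±2, ... in turn.
Test x = 1: value = -96 ≠ 0.
Test x = -1: value = -32 ≠ 0.
Test x = 3: value = -144 ≠ 0.
Test x = -3: value = 0 ✓, so (x + 3) is a factor.
Synthetic division by (x + 3): bring down 1; 1(-3) - 1 = -4; (-4)(-3) - 33 = -21; (-21)(-3) - 63 = 0 → quotient x^2 - 4x - 21, remainder 0.
Solve the quadratic x^2 - 4x - 21 = 0: discriminant = (-4)^2 - 4(1)(-21) = 16 + 84 = 100.
sqrt(100) = 10, so x = (4 ± 10)/2: x = 7 or x = -3.

x = -3 (multiplicity 2), x = 7


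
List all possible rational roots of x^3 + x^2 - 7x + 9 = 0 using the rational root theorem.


Rational root theorem: possible roots are ±p/q where:
  p divides the constant term (9): p ∈ {1, 3, 9}
  q divides the leading coefficient (1): q ∈ {1}

All possible rational roots: -9, -3, -1, 1, 3, 9

-9, -3, -1, 1, 3, 9


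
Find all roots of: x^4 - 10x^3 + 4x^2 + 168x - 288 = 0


Let p(x) = x^4 - 10x^3 + 4x^2 + 168x - 288. By the rational root theorem (leading coefficient 1), any rational root is an integer divisor of 288: try ±1, ±2, ... in turn.
Test x = 1: value = -125 ≠ 0.
Test x = -1: value = -441 ≠ 0.
Test x = 2: value = 0 ✓, so (x - 2) is a factor.
Synthetic division by (x - 2): bring down 1; 1(2) - 10 = -8; (-8)(2) + 4 = -12; (-12)(2) + 168 = 144; 144(2) - 288 = 0 → quotient x^3 - 8x^2 - 12x + 144, remainder 0.
Continue with the quotient x^3 - 8x^2 - 12x + 144 (candidates must divide 144; re-test x = 2 first in case it repeats).
Test x = 2: value = 96 ≠ 0.
Test x = -2: value = 128 ≠ 0.
Test x = 3: value = 63 ≠ 0.
Test x = -3: value = 81 ≠ 0.
Test x = 4: value = 32 ≠ 0.
Test x = -4: value = 0 ✓, so (x + 4) is a factor.
Synthetic division by (x + 4): bring down 1; 1(-4) - 8 = -12; (-12)(-4) - 12 = 36; 36(-4) + 144 = 0 → quotient x^2 - 12x + 36, remainder 0.
Solve the quadratic x^2 - 12x + 36 = 0: discriminant = (-12)^2 - 4(1)(36) = 144 - 144 = 0.
Discriminant = 0, so a double root: x = 12/2 = 6.
Collecting all roots found:

x = -4, x = 2, x = 6 (multiplicity 2)


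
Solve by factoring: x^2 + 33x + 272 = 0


We need two numbers that multiply to 272 and add to 33.
Those numbers are 16 and 17 (since 16 * 17 = 272 and 16 + 17 = 33).
So x^2 + 33x + 272 = (x + 16)(x + 17) = 0
Setting each factor to zero: x = -16 or x = -17

x = -17, x = -16


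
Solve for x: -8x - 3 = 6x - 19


Starting with: -8x - 3 = 6x - 19
Move all x terms to left: (-8 - 6)x = -19 + 3
Simplify: -14x = -16
Divide both sides by -14: x = 8/7

x = 8/7


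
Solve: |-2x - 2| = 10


An absolute value equation |expr| = 10 gives two cases:
Case 1: -2x - 2 = 10
  -2x = 12, so x = -6
Case 2: -2x - 2 = -10
  -2x = -8, so x = 4

x = -6, x = 4


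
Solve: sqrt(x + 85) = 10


Square both sides: x + 85 = 10^2 = 100
x = 100 - 85 = 15
x = 15
Check: sqrt(1*15 + 85) = sqrt(100) = 10 ✓

x = 15


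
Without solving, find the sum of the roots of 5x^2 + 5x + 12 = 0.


By Vieta's formulas for ax^2 + bx + c = 0:
  Sum of roots = -b/a
  Product of roots = c/a

Here a = 5, b = 5, c = 12
Sum = -(5)/5 = -1
Product = 12/5 = 12/5

Sum = -1


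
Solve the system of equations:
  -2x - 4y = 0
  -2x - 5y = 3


Using Cramer's rule:
Determinant D = (-2)(-5) - (-2)(-4) = 10 - 8 = 2
Dx = (0)(-5) - (3)(-4) = 0 + 12 = 12
Dy = (-2)(3) - (-2)(0) = -6 - 0 = -6
x = Dx/D = 12/2 = 6
y = Dy/D = -6/2 = -3

x = 6, y = -3


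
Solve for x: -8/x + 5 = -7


Subtract 5 from both sides: -8/x = -12
Multiply both sides by x: -8 = -12 * x
Divide by -12: x = 2/3

x = 2/3


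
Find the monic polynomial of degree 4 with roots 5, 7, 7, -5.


A monic polynomial with roots 5, 7, 7, -5 is:
p(x) = (x - 5)(x - 7)(x - 7)(x + 5)
After multiplying by (x - 5): x - 5
After multiplying by (x - 7): x^2 - 12x + 35
After multiplying by (x - 7): x^3 - 19x^2 + 119x - 245
After multiplying by (x + 5): x^4 - 14x^3 + 24x^2 + 350x - 1225

x^4 - 14x^3 + 24x^2 + 350x - 1225


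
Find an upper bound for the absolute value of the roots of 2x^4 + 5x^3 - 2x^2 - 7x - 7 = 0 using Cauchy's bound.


Cauchy's bound: all roots r satisfy |r| <= 1 + max(|a_i/a_n|) for i = 0,...,n-1
where a_n is the leading coefficient.

Coefficients: [2, 5, -2, -7, -7]
Leading coefficient a_n = 2
Ratios |a_i/a_n|: 5/2, 1, 7/2, 7/2
Maximum ratio: 7/2
Cauchy's bound: |r| <= 1 + 7/2 = 9/2

Upper bound = 9/2


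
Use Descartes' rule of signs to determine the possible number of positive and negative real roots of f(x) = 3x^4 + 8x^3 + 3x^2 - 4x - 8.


Descartes' rule of signs:

For positive roots, count sign changes in f(x) = 3x^4 + 8x^3 + 3x^2 - 4x - 8:
Signs of coefficients: +, +, +, -, -
Number of sign changes: 1
Possible positive real roots: 1

For negative roots, examine f(-x) = 3x^4 - 8x^3 + 3x^2 + 4x - 8:
Signs of coefficients: +, -, +, +, -
Number of sign changes: 3
Possible negative real roots: 3, 1

Positive roots: 1; Negative roots: 3 or 1


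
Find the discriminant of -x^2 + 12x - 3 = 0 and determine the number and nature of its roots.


For ax^2 + bx + c = 0, discriminant D = b^2 - 4ac
Here a = -1, b = 12, c = -3
D = (12)^2 - 4(-1)(-3) = 144 - 12 = 132

D = 132 > 0 but not a perfect square
The equation has 2 distinct real irrational roots.

Discriminant = 132, 2 distinct real irrational roots


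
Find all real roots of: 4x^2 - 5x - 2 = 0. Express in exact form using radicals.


Using the quadratic formula: x = (-b ± sqrt(b^2 - 4ac)) / (2a)
Here a = 4, b = -5, c = -2
Discriminant = b^2 - 4ac = (-5)^2 - 4(4)(-2) = 25 + 32 = 57
Since discriminant = 57 > 0, there are two real roots.
x = (5 ± sqrt(57)) / 8
Numerically: x ≈ 1.5687 or x ≈ -0.3187

x = (5 + sqrt(57)) / 8 or x = (5 - sqrt(57)) / 8


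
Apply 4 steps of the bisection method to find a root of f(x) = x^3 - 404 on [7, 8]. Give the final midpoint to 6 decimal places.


f(x) = x^3 - 404
f(7) = -61 < 0
f(8) = 108 > 0

Step 1: midpoint = (7.000000 + 8.000000)/2 = 7.500000
  f(7.500000) = 17.875000
  f(mid) > 0, so root is in [7.000000, 7.500000]

Step 2: midpoint = (7.000000 + 7.500000)/2 = 7.250000
  f(7.250000) = -22.921875
  f(mid) < 0, so root is in [7.250000, 7.500000]

Step 3: midpoint = (7.250000 + 7.500000)/2 = 7.375000
  f(7.375000) = -2.869141
  f(mid) < 0, so root is in [7.375000, 7.500000]

Step 4: midpoint = (7.375000 + 7.500000)/2 = 7.437500
  f(7.437500) = 7.415771
  f(mid) > 0, so root is in [7.375000, 7.437500]

midpoint = 7.437500


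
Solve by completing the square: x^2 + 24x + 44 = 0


Start: x^2 + 24x + 44 = 0
Move constant: x^2 + 24x = -44
Half of 24 is 12, squared is 144
Add 144 to both sides: x^2 + 24x + 144 = 100
(x + 12)^2 = 100
x + 12 = ±10
x = -12 + 10 = -2 or x = -12 - 10 = -22

x = -22, x = -2


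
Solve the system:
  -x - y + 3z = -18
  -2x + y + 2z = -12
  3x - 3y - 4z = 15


Using Cramer's rule. Expand each determinant along the first row.
D  = (-1)*[1*(-4) - 2*(-3)] - (-1)*[(-2)*(-4) - 2*3] + 3*[(-2)*(-3) - 1*3]
  = (-1)*(2) - (-1)*(2) + 3*(3) = 9
Dx = (-18)*[1*(-4) - 2*(-3)] - (-1)*[(-12)*(-4) - 2*15] + 3*[(-12)*(-3) - 1*15]
  = (-18)*(2) - (-1)*(18) + 3*(21) = 45
Dy = (-1)*[(-12)*(-4) - 2*15] - (-18)*[(-2)*(-4) - 2*3] + 3*[(-2)*15 - (-12)*3]
  = (-1)*(18) - (-18)*(2) + 3*(6) = 36
Dz = (-1)*[1*15 - (-12)*(-3)] - (-1)*[(-2)*15 - (-12)*3] + (-18)*[(-2)*(-3) - 1*3]
  = (-1)*(-21) - (-1)*(6) + (-18)*(3) = -27
x = Dx/D = 45/9 = 5, y = Dy/D = 36/9 = 4, z = Dz/D = -27/9 = -3
Check eq1: (-1)(5) + (-1)(4) + (3)(-3) = -18 = -18 ✓
Check eq2: (-2)(5) + (1)(4) + (2)(-3) = -12 = -12 ✓
Check eq3: (3)(5) + (-3)(4) + (-4)(-3) = 15 = 15 ✓

x = 5, y = 4, z = -3


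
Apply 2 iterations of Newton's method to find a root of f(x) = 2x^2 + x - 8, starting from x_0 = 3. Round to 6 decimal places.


Newton's method: x_(n+1) = x_n - f(x_n)/f'(x_n)
f(x) = 2x^2 + x - 8
f'(x) = 4x + 1

Iteration 1:
  f(3.000000) = 13.000000
  f'(3.000000) = 13.000000
  x_1 = 3.000000 - (13.000000)/(13.000000) = 2.000000

Iteration 2:
  f(2.000000) = 2.000000
  f'(2.000000) = 9.000000
  x_2 = 2.000000 - (2.000000)/(9.000000) = 1.777778

x_2 = 1.777778


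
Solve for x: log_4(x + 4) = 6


Convert to exponential form: x + 4 = 4^6 = 4096
x = 4096 - 4 = 4092
Check: log_4(4092 + 4) = log_4(4096) = log_4(4096) = 6 ✓

x = 4092


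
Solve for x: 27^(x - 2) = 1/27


Express both sides with the same base.
1/27 = 27^(-1)
Since the bases match, equate exponents: x - 2 = -1
So x = -1 - (-2) = 1

x = 1


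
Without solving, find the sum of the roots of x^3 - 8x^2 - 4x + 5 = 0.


By Vieta's formulas for x^3 + bx^2 + cx + d = 0:
  r1 + r2 + r3 = -b/a = 8
  r1*r2 + r1*r3 + r2*r3 = c/a = -4
  r1*r2*r3 = -d/a = -5


Sum = 8


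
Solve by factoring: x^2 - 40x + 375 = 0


We need two numbers that multiply to 375 and add to -40.
Those numbers are -15 and -25 (since (-15) * (-25) = 375 and (-15) + (-25) = -40).
So x^2 - 40x + 375 = (x - 15)(x - 25) = 0
Setting each factor to zero: x = 15 or x = 25

x = 15, x = 25


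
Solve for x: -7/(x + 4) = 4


Multiply both sides by (x + 4): -7 = 4(x + 4)
Distribute: -7 = 4x + 16
4x = -7 - 16 = -23
x = -23/4

x = -23/4


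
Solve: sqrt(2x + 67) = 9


Square both sides: 2x + 67 = 9^2 = 81
2x = 81 - 67 = 14
x = 7
Check: sqrt(2*7 + 67) = sqrt(81) = 9 ✓

x = 7


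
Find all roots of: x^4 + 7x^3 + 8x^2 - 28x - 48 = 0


Let p(x) = x^4 + 7x^3 + 8x^2 - 28x - 48. By the rational root theorem (leading coefficient 1), any rational root is an integer divisor of 48: try ±1, ±2, ... in turn.
Test x = 1: value = -60 ≠ 0.
Test x = -1: value = -18 ≠ 0.
Test x = 2: value = 0 ✓, so (x - 2) is a factor.
Synthetic division by (x - 2): bring down 1; 1(2) + 7 = 9; 9(2) + 8 = 26; 26(2) - 28 = 24; 24(2) - 48 = 0 → quotient x^3 + 9x^2 + 26x + 24, remainder 0.
Continue with the quotient x^3 + 9x^2 + 26x + 24 (candidates must divide 24; re-test x = 2 first in case it repeats).
Test x = 2: value = 120 ≠ 0.
Test x = -2: value = 0 ✓, so (x + 2) is a factor.
Synthetic division by (x + 2): bring down 1; 1(-2) + 9 = 7; 7(-2) + 26 = 12; 12(-2) + 24 = 0 → quotient x^2 + 7x + 12, remainder 0.
Solve the quadratic x^2 + 7x + 12 = 0: discriminant = 7^2 - 4(1)(12) = 49 - 48 = 1.
sqrt(1) = 1, so x = (-7 ± 1)/2: x = -3 or x = -4.
Collecting all roots found:

x = -4, x = -3, x = -2, x = 2
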